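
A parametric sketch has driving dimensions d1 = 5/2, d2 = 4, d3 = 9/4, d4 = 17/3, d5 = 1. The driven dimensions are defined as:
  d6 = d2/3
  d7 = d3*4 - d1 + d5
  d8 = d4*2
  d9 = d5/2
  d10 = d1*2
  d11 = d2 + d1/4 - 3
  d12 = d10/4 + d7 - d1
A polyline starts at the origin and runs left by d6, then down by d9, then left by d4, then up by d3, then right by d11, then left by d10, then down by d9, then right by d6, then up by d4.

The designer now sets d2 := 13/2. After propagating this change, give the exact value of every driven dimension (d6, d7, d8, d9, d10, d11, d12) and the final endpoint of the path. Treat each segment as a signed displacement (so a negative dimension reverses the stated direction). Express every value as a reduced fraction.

Apply edit: d2 := 13/2
  d6 = d2/3 = 13/6
  d7 = d3*4 - d1 + d5 = 15/2
  d8 = d4*2 = 34/3
  d9 = d5/2 = 1/2
  d10 = d1*2 = 5
  d11 = d2 + d1/4 - 3 = 33/8
  d12 = d10/4 + d7 - d1 = 25/4
Walk from origin (0, 0):
  seg 1: left by d6 = 13/6 → (-13/6, 0)
  seg 2: down by d9 = 1/2 → (-13/6, -1/2)
  seg 3: left by d4 = 17/3 → (-47/6, -1/2)
  seg 4: up by d3 = 9/4 → (-47/6, 7/4)
  seg 5: right by d11 = 33/8 → (-89/24, 7/4)
  seg 6: left by d10 = 5 → (-209/24, 7/4)
  seg 7: down by d9 = 1/2 → (-209/24, 5/4)
  seg 8: right by d6 = 13/6 → (-157/24, 5/4)
  seg 9: up by d4 = 17/3 → (-157/24, 83/12)

d6 = 13/6
d7 = 15/2
d8 = 34/3
d9 = 1/2
d10 = 5
d11 = 33/8
d12 = 25/4
endpoint = (-157/24, 83/12)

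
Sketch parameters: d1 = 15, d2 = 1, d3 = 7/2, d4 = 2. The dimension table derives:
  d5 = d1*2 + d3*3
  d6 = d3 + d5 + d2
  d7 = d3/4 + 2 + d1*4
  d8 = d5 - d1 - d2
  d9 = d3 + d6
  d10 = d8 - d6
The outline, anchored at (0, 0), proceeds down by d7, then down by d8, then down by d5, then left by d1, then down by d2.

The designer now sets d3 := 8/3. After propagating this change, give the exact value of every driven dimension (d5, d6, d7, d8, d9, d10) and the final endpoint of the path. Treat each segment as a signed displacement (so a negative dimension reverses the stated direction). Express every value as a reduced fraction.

d5 = 38
d6 = 125/3
d7 = 188/3
d8 = 22
d9 = 133/3
d10 = -59/3
endpoint = (-15, -371/3)

Apply edit: d3 := 8/3
  d5 = d1*2 + d3*3 = 38
  d6 = d3 + d5 + d2 = 125/3
  d7 = d3/4 + 2 + d1*4 = 188/3
  d8 = d5 - d1 - d2 = 22
  d9 = d3 + d6 = 133/3
  d10 = d8 - d6 = -59/3
Walk from origin (0, 0):
  seg 1: down by d7 = 188/3 → (0, -188/3)
  seg 2: down by d8 = 22 → (0, -254/3)
  seg 3: down by d5 = 38 → (0, -368/3)
  seg 4: left by d1 = 15 → (-15, -368/3)
  seg 5: down by d2 = 1 → (-15, -371/3)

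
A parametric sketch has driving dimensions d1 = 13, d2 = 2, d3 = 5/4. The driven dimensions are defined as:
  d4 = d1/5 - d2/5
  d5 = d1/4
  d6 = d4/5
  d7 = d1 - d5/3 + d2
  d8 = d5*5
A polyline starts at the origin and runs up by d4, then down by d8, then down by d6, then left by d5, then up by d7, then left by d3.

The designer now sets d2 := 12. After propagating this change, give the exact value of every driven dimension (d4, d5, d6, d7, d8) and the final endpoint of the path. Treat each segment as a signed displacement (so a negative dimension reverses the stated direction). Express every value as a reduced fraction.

Apply edit: d2 := 12
  d4 = d1/5 - d2/5 = 1/5
  d5 = d1/4 = 13/4
  d6 = d4/5 = 1/25
  d7 = d1 - d5/3 + d2 = 287/12
  d8 = d5*5 = 65/4
Walk from origin (0, 0):
  seg 1: up by d4 = 1/5 → (0, 1/5)
  seg 2: down by d8 = 65/4 → (0, -321/20)
  seg 3: down by d6 = 1/25 → (0, -1609/100)
  seg 4: left by d5 = 13/4 → (-13/4, -1609/100)
  seg 5: up by d7 = 287/12 → (-13/4, 587/75)
  seg 6: left by d3 = 5/4 → (-9/2, 587/75)

d4 = 1/5
d5 = 13/4
d6 = 1/25
d7 = 287/12
d8 = 65/4
endpoint = (-9/2, 587/75)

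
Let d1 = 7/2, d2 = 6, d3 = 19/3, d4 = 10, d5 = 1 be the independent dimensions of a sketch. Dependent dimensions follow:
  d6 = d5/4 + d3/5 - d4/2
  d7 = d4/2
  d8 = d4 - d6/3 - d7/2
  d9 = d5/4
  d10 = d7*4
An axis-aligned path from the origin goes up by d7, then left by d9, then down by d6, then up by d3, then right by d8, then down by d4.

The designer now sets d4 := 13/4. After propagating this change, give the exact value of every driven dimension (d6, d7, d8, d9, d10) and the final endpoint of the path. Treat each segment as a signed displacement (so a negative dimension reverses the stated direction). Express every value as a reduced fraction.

d6 = -13/120
d7 = 13/8
d8 = 1781/720
d9 = 1/4
d10 = 13/2
endpoint = (1601/720, 289/60)

Apply edit: d4 := 13/4
  d6 = d5/4 + d3/5 - d4/2 = -13/120
  d7 = d4/2 = 13/8
  d8 = d4 - d6/3 - d7/2 = 1781/720
  d9 = d5/4 = 1/4
  d10 = d7*4 = 13/2
Walk from origin (0, 0):
  seg 1: up by d7 = 13/8 → (0, 13/8)
  seg 2: left by d9 = 1/4 → (-1/4, 13/8)
  seg 3: down by d6 = -13/120 → (-1/4, 26/15)
  seg 4: up by d3 = 19/3 → (-1/4, 121/15)
  seg 5: right by d8 = 1781/720 → (1601/720, 121/15)
  seg 6: down by d4 = 13/4 → (1601/720, 289/60)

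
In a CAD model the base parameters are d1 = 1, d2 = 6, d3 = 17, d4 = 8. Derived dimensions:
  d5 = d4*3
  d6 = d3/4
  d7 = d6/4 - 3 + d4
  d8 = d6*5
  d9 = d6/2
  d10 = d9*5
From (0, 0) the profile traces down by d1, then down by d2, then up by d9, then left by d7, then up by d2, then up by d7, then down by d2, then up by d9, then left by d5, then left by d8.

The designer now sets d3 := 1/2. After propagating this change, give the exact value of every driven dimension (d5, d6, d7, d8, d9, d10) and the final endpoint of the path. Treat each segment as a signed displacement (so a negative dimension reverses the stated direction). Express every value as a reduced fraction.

d5 = 24
d6 = 1/8
d7 = 161/32
d8 = 5/8
d9 = 1/16
d10 = 5/16
endpoint = (-949/32, -59/32)

Apply edit: d3 := 1/2
  d5 = d4*3 = 24
  d6 = d3/4 = 1/8
  d7 = d6/4 - 3 + d4 = 161/32
  d8 = d6*5 = 5/8
  d9 = d6/2 = 1/16
  d10 = d9*5 = 5/16
Walk from origin (0, 0):
  seg 1: down by d1 = 1 → (0, -1)
  seg 2: down by d2 = 6 → (0, -7)
  seg 3: up by d9 = 1/16 → (0, -111/16)
  seg 4: left by d7 = 161/32 → (-161/32, -111/16)
  seg 5: up by d2 = 6 → (-161/32, -15/16)
  seg 6: up by d7 = 161/32 → (-161/32, 131/32)
  seg 7: down by d2 = 6 → (-161/32, -61/32)
  seg 8: up by d9 = 1/16 → (-161/32, -59/32)
  seg 9: left by d5 = 24 → (-929/32, -59/32)
  seg 10: left by d8 = 5/8 → (-949/32, -59/32)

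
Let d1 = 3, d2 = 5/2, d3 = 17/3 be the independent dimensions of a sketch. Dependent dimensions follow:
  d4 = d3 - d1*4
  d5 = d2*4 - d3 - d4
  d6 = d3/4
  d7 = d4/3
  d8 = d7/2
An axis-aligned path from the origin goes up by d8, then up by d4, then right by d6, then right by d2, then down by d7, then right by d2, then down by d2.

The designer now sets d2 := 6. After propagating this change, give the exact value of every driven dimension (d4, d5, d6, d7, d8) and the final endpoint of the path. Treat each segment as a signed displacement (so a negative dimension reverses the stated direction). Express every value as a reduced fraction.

d4 = -19/3
d5 = 74/3
d6 = 17/12
d7 = -19/9
d8 = -19/18
endpoint = (161/12, -203/18)

Apply edit: d2 := 6
  d4 = d3 - d1*4 = -19/3
  d5 = d2*4 - d3 - d4 = 74/3
  d6 = d3/4 = 17/12
  d7 = d4/3 = -19/9
  d8 = d7/2 = -19/18
Walk from origin (0, 0):
  seg 1: up by d8 = -19/18 → (0, -19/18)
  seg 2: up by d4 = -19/3 → (0, -133/18)
  seg 3: right by d6 = 17/12 → (17/12, -133/18)
  seg 4: right by d2 = 6 → (89/12, -133/18)
  seg 5: down by d7 = -19/9 → (89/12, -95/18)
  seg 6: right by d2 = 6 → (161/12, -95/18)
  seg 7: down by d2 = 6 → (161/12, -203/18)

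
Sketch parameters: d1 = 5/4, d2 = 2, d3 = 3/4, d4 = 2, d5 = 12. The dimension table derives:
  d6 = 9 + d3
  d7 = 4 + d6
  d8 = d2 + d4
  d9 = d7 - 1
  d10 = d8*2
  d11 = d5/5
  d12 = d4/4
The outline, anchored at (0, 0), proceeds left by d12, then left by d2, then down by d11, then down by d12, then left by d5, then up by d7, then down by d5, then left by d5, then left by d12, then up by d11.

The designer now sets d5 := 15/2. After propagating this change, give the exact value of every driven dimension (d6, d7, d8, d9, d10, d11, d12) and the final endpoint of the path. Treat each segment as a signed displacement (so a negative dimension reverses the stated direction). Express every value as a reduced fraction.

d6 = 39/4
d7 = 55/4
d8 = 4
d9 = 51/4
d10 = 8
d11 = 3/2
d12 = 1/2
endpoint = (-18, 23/4)

Apply edit: d5 := 15/2
  d6 = 9 + d3 = 39/4
  d7 = 4 + d6 = 55/4
  d8 = d2 + d4 = 4
  d9 = d7 - 1 = 51/4
  d10 = d8*2 = 8
  d11 = d5/5 = 3/2
  d12 = d4/4 = 1/2
Walk from origin (0, 0):
  seg 1: left by d12 = 1/2 → (-1/2, 0)
  seg 2: left by d2 = 2 → (-5/2, 0)
  seg 3: down by d11 = 3/2 → (-5/2, -3/2)
  seg 4: down by d12 = 1/2 → (-5/2, -2)
  seg 5: left by d5 = 15/2 → (-10, -2)
  seg 6: up by d7 = 55/4 → (-10, 47/4)
  seg 7: down by d5 = 15/2 → (-10, 17/4)
  seg 8: left by d5 = 15/2 → (-35/2, 17/4)
  seg 9: left by d12 = 1/2 → (-18, 17/4)
  seg 10: up by d11 = 3/2 → (-18, 23/4)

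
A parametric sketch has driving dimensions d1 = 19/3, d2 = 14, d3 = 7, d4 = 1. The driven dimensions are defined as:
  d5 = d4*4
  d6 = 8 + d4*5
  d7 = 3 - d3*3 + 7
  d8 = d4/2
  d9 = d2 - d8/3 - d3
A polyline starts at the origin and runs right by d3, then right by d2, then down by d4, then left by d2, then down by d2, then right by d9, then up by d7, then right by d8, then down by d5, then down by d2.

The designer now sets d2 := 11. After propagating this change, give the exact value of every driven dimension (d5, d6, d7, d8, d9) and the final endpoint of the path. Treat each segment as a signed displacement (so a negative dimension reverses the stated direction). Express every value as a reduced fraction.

Apply edit: d2 := 11
  d5 = d4*4 = 4
  d6 = 8 + d4*5 = 13
  d7 = 3 - d3*3 + 7 = -11
  d8 = d4/2 = 1/2
  d9 = d2 - d8/3 - d3 = 23/6
Walk from origin (0, 0):
  seg 1: right by d3 = 7 → (7, 0)
  seg 2: right by d2 = 11 → (18, 0)
  seg 3: down by d4 = 1 → (18, -1)
  seg 4: left by d2 = 11 → (7, -1)
  seg 5: down by d2 = 11 → (7, -12)
  seg 6: right by d9 = 23/6 → (65/6, -12)
  seg 7: up by d7 = -11 → (65/6, -23)
  seg 8: right by d8 = 1/2 → (34/3, -23)
  seg 9: down by d5 = 4 → (34/3, -27)
  seg 10: down by d2 = 11 → (34/3, -38)

d5 = 4
d6 = 13
d7 = -11
d8 = 1/2
d9 = 23/6
endpoint = (34/3, -38)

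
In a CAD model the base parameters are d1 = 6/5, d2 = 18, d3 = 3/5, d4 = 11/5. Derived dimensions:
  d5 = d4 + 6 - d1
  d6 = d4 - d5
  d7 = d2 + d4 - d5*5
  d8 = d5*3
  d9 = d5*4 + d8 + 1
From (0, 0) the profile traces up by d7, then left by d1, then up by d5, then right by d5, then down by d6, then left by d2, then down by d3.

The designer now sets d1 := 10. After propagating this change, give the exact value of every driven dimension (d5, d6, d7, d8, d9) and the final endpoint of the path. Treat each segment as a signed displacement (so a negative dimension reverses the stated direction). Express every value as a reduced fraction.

d5 = -9/5
d6 = 4
d7 = 146/5
d8 = -27/5
d9 = -58/5
endpoint = (-149/5, 114/5)

Apply edit: d1 := 10
  d5 = d4 + 6 - d1 = -9/5
  d6 = d4 - d5 = 4
  d7 = d2 + d4 - d5*5 = 146/5
  d8 = d5*3 = -27/5
  d9 = d5*4 + d8 + 1 = -58/5
Walk from origin (0, 0):
  seg 1: up by d7 = 146/5 → (0, 146/5)
  seg 2: left by d1 = 10 → (-10, 146/5)
  seg 3: up by d5 = -9/5 → (-10, 137/5)
  seg 4: right by d5 = -9/5 → (-59/5, 137/5)
  seg 5: down by d6 = 4 → (-59/5, 117/5)
  seg 6: left by d2 = 18 → (-149/5, 117/5)
  seg 7: down by d3 = 3/5 → (-149/5, 114/5)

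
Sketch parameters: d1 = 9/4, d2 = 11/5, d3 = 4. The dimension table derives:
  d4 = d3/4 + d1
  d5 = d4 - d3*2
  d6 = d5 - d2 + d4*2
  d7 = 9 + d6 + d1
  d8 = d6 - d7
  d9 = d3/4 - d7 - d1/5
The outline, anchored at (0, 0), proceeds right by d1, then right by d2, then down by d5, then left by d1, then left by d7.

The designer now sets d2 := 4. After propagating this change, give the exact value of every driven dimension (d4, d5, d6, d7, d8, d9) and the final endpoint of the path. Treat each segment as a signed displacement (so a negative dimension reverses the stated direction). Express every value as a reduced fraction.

d4 = 13/4
d5 = -19/4
d6 = -9/4
d7 = 9
d8 = -45/4
d9 = -169/20
endpoint = (-5, 19/4)

Apply edit: d2 := 4
  d4 = d3/4 + d1 = 13/4
  d5 = d4 - d3*2 = -19/4
  d6 = d5 - d2 + d4*2 = -9/4
  d7 = 9 + d6 + d1 = 9
  d8 = d6 - d7 = -45/4
  d9 = d3/4 - d7 - d1/5 = -169/20
Walk from origin (0, 0):
  seg 1: right by d1 = 9/4 → (9/4, 0)
  seg 2: right by d2 = 4 → (25/4, 0)
  seg 3: down by d5 = -19/4 → (25/4, 19/4)
  seg 4: left by d1 = 9/4 → (4, 19/4)
  seg 5: left by d7 = 9 → (-5, 19/4)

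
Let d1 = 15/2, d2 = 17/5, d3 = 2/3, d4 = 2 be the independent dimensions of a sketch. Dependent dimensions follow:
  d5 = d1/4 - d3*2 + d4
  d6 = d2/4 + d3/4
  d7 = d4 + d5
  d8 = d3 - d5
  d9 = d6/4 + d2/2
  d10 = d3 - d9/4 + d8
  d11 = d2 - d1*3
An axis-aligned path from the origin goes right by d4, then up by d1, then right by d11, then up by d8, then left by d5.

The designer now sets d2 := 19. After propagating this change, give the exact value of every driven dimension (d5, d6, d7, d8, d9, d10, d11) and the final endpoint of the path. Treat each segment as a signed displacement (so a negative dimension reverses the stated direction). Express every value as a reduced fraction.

Apply edit: d2 := 19
  d5 = d1/4 - d3*2 + d4 = 61/24
  d6 = d2/4 + d3/4 = 59/12
  d7 = d4 + d5 = 109/24
  d8 = d3 - d5 = -15/8
  d9 = d6/4 + d2/2 = 515/48
  d10 = d3 - d9/4 + d8 = -249/64
  d11 = d2 - d1*3 = -7/2
Walk from origin (0, 0):
  seg 1: right by d4 = 2 → (2, 0)
  seg 2: up by d1 = 15/2 → (2, 15/2)
  seg 3: right by d11 = -7/2 → (-3/2, 15/2)
  seg 4: up by d8 = -15/8 → (-3/2, 45/8)
  seg 5: left by d5 = 61/24 → (-97/24, 45/8)

d5 = 61/24
d6 = 59/12
d7 = 109/24
d8 = -15/8
d9 = 515/48
d10 = -249/64
d11 = -7/2
endpoint = (-97/24, 45/8)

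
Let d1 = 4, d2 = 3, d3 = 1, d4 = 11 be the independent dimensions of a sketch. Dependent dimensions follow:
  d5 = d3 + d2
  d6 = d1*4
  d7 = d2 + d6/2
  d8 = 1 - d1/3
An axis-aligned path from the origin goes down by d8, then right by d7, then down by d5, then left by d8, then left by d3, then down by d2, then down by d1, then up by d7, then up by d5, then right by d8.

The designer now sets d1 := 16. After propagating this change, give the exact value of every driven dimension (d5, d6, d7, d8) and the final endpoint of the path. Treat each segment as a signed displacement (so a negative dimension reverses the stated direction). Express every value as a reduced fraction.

Apply edit: d1 := 16
  d5 = d3 + d2 = 4
  d6 = d1*4 = 64
  d7 = d2 + d6/2 = 35
  d8 = 1 - d1/3 = -13/3
Walk from origin (0, 0):
  seg 1: down by d8 = -13/3 → (0, 13/3)
  seg 2: right by d7 = 35 → (35, 13/3)
  seg 3: down by d5 = 4 → (35, 1/3)
  seg 4: left by d8 = -13/3 → (118/3, 1/3)
  seg 5: left by d3 = 1 → (115/3, 1/3)
  seg 6: down by d2 = 3 → (115/3, -8/3)
  seg 7: down by d1 = 16 → (115/3, -56/3)
  seg 8: up by d7 = 35 → (115/3, 49/3)
  seg 9: up by d5 = 4 → (115/3, 61/3)
  seg 10: right by d8 = -13/3 → (34, 61/3)

d5 = 4
d6 = 64
d7 = 35
d8 = -13/3
endpoint = (34, 61/3)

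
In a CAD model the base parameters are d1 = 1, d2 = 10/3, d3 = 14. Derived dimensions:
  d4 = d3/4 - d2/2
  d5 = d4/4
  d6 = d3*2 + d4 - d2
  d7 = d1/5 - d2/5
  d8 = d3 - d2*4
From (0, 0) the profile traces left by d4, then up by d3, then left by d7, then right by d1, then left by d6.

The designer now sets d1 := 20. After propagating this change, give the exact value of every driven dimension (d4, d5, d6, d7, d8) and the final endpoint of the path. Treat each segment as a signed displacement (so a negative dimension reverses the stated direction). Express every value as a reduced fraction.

d4 = 11/6
d5 = 11/24
d6 = 53/2
d7 = 10/3
d8 = 2/3
endpoint = (-35/3, 14)

Apply edit: d1 := 20
  d4 = d3/4 - d2/2 = 11/6
  d5 = d4/4 = 11/24
  d6 = d3*2 + d4 - d2 = 53/2
  d7 = d1/5 - d2/5 = 10/3
  d8 = d3 - d2*4 = 2/3
Walk from origin (0, 0):
  seg 1: left by d4 = 11/6 → (-11/6, 0)
  seg 2: up by d3 = 14 → (-11/6, 14)
  seg 3: left by d7 = 10/3 → (-31/6, 14)
  seg 4: right by d1 = 20 → (89/6, 14)
  seg 5: left by d6 = 53/2 → (-35/3, 14)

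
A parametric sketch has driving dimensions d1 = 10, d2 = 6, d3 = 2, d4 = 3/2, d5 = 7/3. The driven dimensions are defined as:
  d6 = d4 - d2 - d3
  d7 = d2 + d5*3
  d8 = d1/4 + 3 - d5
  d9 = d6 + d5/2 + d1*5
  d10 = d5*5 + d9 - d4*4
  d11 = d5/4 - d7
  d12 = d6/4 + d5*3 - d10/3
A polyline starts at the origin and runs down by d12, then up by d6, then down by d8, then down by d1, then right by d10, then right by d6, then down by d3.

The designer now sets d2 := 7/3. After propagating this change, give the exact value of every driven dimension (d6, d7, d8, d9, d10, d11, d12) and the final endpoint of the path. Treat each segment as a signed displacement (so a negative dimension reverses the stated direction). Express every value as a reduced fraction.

Apply edit: d2 := 7/3
  d6 = d4 - d2 - d3 = -17/6
  d7 = d2 + d5*3 = 28/3
  d8 = d1/4 + 3 - d5 = 19/6
  d9 = d6 + d5/2 + d1*5 = 145/3
  d10 = d5*5 + d9 - d4*4 = 54
  d11 = d5/4 - d7 = -35/4
  d12 = d6/4 + d5*3 - d10/3 = -281/24
Walk from origin (0, 0):
  seg 1: down by d12 = -281/24 → (0, 281/24)
  seg 2: up by d6 = -17/6 → (0, 71/8)
  seg 3: down by d8 = 19/6 → (0, 137/24)
  seg 4: down by d1 = 10 → (0, -103/24)
  seg 5: right by d10 = 54 → (54, -103/24)
  seg 6: right by d6 = -17/6 → (307/6, -103/24)
  seg 7: down by d3 = 2 → (307/6, -151/24)

d6 = -17/6
d7 = 28/3
d8 = 19/6
d9 = 145/3
d10 = 54
d11 = -35/4
d12 = -281/24
endpoint = (307/6, -151/24)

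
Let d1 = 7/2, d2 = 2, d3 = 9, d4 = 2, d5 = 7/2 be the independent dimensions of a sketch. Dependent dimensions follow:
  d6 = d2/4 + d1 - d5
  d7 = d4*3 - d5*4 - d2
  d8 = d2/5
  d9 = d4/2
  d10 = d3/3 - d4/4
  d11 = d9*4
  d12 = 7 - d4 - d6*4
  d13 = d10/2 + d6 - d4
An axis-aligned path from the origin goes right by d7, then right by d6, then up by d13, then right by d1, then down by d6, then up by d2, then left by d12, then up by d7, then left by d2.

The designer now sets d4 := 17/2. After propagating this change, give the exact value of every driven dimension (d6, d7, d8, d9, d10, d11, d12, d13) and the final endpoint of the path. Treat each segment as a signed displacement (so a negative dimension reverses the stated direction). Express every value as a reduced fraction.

d6 = 1/2
d7 = 19/2
d8 = 2/5
d9 = 17/4
d10 = 7/8
d11 = 17
d12 = -7/2
d13 = -121/16
endpoint = (15, 55/16)

Apply edit: d4 := 17/2
  d6 = d2/4 + d1 - d5 = 1/2
  d7 = d4*3 - d5*4 - d2 = 19/2
  d8 = d2/5 = 2/5
  d9 = d4/2 = 17/4
  d10 = d3/3 - d4/4 = 7/8
  d11 = d9*4 = 17
  d12 = 7 - d4 - d6*4 = -7/2
  d13 = d10/2 + d6 - d4 = -121/16
Walk from origin (0, 0):
  seg 1: right by d7 = 19/2 → (19/2, 0)
  seg 2: right by d6 = 1/2 → (10, 0)
  seg 3: up by d13 = -121/16 → (10, -121/16)
  seg 4: right by d1 = 7/2 → (27/2, -121/16)
  seg 5: down by d6 = 1/2 → (27/2, -129/16)
  seg 6: up by d2 = 2 → (27/2, -97/16)
  seg 7: left by d12 = -7/2 → (17, -97/16)
  seg 8: up by d7 = 19/2 → (17, 55/16)
  seg 9: left by d2 = 2 → (15, 55/16)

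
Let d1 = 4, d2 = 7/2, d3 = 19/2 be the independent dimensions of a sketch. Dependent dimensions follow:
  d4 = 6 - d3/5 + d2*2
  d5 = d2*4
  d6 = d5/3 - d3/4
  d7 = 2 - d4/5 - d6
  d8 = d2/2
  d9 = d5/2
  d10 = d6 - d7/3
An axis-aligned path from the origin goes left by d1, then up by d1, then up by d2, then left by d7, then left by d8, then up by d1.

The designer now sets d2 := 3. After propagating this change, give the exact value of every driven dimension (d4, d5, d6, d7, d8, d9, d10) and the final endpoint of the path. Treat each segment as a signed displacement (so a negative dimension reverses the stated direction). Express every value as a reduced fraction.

d4 = 101/10
d5 = 12
d6 = 13/8
d7 = -329/200
d8 = 3/2
d9 = 6
d10 = 163/75
endpoint = (-771/200, 11)

Apply edit: d2 := 3
  d4 = 6 - d3/5 + d2*2 = 101/10
  d5 = d2*4 = 12
  d6 = d5/3 - d3/4 = 13/8
  d7 = 2 - d4/5 - d6 = -329/200
  d8 = d2/2 = 3/2
  d9 = d5/2 = 6
  d10 = d6 - d7/3 = 163/75
Walk from origin (0, 0):
  seg 1: left by d1 = 4 → (-4, 0)
  seg 2: up by d1 = 4 → (-4, 4)
  seg 3: up by d2 = 3 → (-4, 7)
  seg 4: left by d7 = -329/200 → (-471/200, 7)
  seg 5: left by d8 = 3/2 → (-771/200, 7)
  seg 6: up by d1 = 4 → (-771/200, 11)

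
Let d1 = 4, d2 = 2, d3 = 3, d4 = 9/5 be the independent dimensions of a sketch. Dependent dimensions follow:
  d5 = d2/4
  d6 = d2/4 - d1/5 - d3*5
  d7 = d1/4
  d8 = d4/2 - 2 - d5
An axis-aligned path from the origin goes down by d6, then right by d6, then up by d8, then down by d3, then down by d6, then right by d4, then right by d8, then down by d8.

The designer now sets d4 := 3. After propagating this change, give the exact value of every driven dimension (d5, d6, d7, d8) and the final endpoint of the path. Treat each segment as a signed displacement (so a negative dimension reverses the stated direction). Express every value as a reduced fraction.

Apply edit: d4 := 3
  d5 = d2/4 = 1/2
  d6 = d2/4 - d1/5 - d3*5 = -153/10
  d7 = d1/4 = 1
  d8 = d4/2 - 2 - d5 = -1
Walk from origin (0, 0):
  seg 1: down by d6 = -153/10 → (0, 153/10)
  seg 2: right by d6 = -153/10 → (-153/10, 153/10)
  seg 3: up by d8 = -1 → (-153/10, 143/10)
  seg 4: down by d3 = 3 → (-153/10, 113/10)
  seg 5: down by d6 = -153/10 → (-153/10, 133/5)
  seg 6: right by d4 = 3 → (-123/10, 133/5)
  seg 7: right by d8 = -1 → (-133/10, 133/5)
  seg 8: down by d8 = -1 → (-133/10, 138/5)

d5 = 1/2
d6 = -153/10
d7 = 1
d8 = -1
endpoint = (-133/10, 138/5)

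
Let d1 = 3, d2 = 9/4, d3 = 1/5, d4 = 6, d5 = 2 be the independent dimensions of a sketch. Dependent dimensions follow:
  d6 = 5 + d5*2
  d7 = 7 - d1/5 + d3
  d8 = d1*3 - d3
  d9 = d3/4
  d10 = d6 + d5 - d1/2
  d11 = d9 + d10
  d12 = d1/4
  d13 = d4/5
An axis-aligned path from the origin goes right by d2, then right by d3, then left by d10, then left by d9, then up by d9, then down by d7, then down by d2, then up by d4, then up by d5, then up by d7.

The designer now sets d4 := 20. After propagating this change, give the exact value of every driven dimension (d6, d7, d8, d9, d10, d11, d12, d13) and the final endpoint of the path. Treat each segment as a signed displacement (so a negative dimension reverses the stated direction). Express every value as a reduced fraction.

d6 = 9
d7 = 33/5
d8 = 44/5
d9 = 1/20
d10 = 19/2
d11 = 191/20
d12 = 3/4
d13 = 4
endpoint = (-71/10, 99/5)

Apply edit: d4 := 20
  d6 = 5 + d5*2 = 9
  d7 = 7 - d1/5 + d3 = 33/5
  d8 = d1*3 - d3 = 44/5
  d9 = d3/4 = 1/20
  d10 = d6 + d5 - d1/2 = 19/2
  d11 = d9 + d10 = 191/20
  d12 = d1/4 = 3/4
  d13 = d4/5 = 4
Walk from origin (0, 0):
  seg 1: right by d2 = 9/4 → (9/4, 0)
  seg 2: right by d3 = 1/5 → (49/20, 0)
  seg 3: left by d10 = 19/2 → (-141/20, 0)
  seg 4: left by d9 = 1/20 → (-71/10, 0)
  seg 5: up by d9 = 1/20 → (-71/10, 1/20)
  seg 6: down by d7 = 33/5 → (-71/10, -131/20)
  seg 7: down by d2 = 9/4 → (-71/10, -44/5)
  seg 8: up by d4 = 20 → (-71/10, 56/5)
  seg 9: up by d5 = 2 → (-71/10, 66/5)
  seg 10: up by d7 = 33/5 → (-71/10, 99/5)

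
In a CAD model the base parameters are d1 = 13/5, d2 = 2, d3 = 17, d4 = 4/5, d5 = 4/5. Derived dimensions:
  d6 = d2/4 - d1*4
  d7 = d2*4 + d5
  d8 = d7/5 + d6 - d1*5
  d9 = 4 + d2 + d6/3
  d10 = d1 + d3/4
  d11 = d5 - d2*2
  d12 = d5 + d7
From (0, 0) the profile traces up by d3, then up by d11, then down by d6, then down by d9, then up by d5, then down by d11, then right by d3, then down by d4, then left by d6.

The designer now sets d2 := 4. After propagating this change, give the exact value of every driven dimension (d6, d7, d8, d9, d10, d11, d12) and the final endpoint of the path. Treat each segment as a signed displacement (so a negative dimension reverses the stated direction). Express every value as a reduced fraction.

Apply edit: d2 := 4
  d6 = d2/4 - d1*4 = -47/5
  d7 = d2*4 + d5 = 84/5
  d8 = d7/5 + d6 - d1*5 = -476/25
  d9 = 4 + d2 + d6/3 = 73/15
  d10 = d1 + d3/4 = 137/20
  d11 = d5 - d2*2 = -36/5
  d12 = d5 + d7 = 88/5
Walk from origin (0, 0):
  seg 1: up by d3 = 17 → (0, 17)
  seg 2: up by d11 = -36/5 → (0, 49/5)
  seg 3: down by d6 = -47/5 → (0, 96/5)
  seg 4: down by d9 = 73/15 → (0, 43/3)
  seg 5: up by d5 = 4/5 → (0, 227/15)
  seg 6: down by d11 = -36/5 → (0, 67/3)
  seg 7: right by d3 = 17 → (17, 67/3)
  seg 8: down by d4 = 4/5 → (17, 323/15)
  seg 9: left by d6 = -47/5 → (132/5, 323/15)

d6 = -47/5
d7 = 84/5
d8 = -476/25
d9 = 73/15
d10 = 137/20
d11 = -36/5
d12 = 88/5
endpoint = (132/5, 323/15)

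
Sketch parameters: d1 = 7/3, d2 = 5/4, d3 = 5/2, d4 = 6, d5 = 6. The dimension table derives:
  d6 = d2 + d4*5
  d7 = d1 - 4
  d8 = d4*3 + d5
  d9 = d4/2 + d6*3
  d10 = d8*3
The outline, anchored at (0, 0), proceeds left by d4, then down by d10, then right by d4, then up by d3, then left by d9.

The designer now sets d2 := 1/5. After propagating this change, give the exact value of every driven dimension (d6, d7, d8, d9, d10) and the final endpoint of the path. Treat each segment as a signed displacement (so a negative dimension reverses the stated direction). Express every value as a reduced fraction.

Apply edit: d2 := 1/5
  d6 = d2 + d4*5 = 151/5
  d7 = d1 - 4 = -5/3
  d8 = d4*3 + d5 = 24
  d9 = d4/2 + d6*3 = 468/5
  d10 = d8*3 = 72
Walk from origin (0, 0):
  seg 1: left by d4 = 6 → (-6, 0)
  seg 2: down by d10 = 72 → (-6, -72)
  seg 3: right by d4 = 6 → (0, -72)
  seg 4: up by d3 = 5/2 → (0, -139/2)
  seg 5: left by d9 = 468/5 → (-468/5, -139/2)

d6 = 151/5
d7 = -5/3
d8 = 24
d9 = 468/5
d10 = 72
endpoint = (-468/5, -139/2)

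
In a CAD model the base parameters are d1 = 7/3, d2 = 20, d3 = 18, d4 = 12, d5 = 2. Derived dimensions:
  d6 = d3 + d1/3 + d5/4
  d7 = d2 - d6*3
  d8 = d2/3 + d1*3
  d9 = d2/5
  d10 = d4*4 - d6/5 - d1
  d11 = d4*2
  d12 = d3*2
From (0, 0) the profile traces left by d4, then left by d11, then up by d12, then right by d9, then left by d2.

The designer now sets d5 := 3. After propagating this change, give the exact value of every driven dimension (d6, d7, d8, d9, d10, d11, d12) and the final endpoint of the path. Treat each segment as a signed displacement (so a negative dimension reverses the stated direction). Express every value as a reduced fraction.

Apply edit: d5 := 3
  d6 = d3 + d1/3 + d5/4 = 703/36
  d7 = d2 - d6*3 = -463/12
  d8 = d2/3 + d1*3 = 41/3
  d9 = d2/5 = 4
  d10 = d4*4 - d6/5 - d1 = 7517/180
  d11 = d4*2 = 24
  d12 = d3*2 = 36
Walk from origin (0, 0):
  seg 1: left by d4 = 12 → (-12, 0)
  seg 2: left by d11 = 24 → (-36, 0)
  seg 3: up by d12 = 36 → (-36, 36)
  seg 4: right by d9 = 4 → (-32, 36)
  seg 5: left by d2 = 20 → (-52, 36)

d6 = 703/36
d7 = -463/12
d8 = 41/3
d9 = 4
d10 = 7517/180
d11 = 24
d12 = 36
endpoint = (-52, 36)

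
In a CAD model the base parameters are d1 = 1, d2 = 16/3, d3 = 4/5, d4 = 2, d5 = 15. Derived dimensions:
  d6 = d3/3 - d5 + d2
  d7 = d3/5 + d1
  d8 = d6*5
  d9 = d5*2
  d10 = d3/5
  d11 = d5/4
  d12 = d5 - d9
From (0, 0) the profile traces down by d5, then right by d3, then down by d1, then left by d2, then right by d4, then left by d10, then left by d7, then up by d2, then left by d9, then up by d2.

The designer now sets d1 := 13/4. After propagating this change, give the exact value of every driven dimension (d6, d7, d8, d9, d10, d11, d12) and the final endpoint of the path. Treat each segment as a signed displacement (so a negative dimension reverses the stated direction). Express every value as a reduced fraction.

d6 = -47/5
d7 = 341/100
d8 = -47
d9 = 30
d10 = 4/25
d11 = 15/4
d12 = -15
endpoint = (-10831/300, -91/12)

Apply edit: d1 := 13/4
  d6 = d3/3 - d5 + d2 = -47/5
  d7 = d3/5 + d1 = 341/100
  d8 = d6*5 = -47
  d9 = d5*2 = 30
  d10 = d3/5 = 4/25
  d11 = d5/4 = 15/4
  d12 = d5 - d9 = -15
Walk from origin (0, 0):
  seg 1: down by d5 = 15 → (0, -15)
  seg 2: right by d3 = 4/5 → (4/5, -15)
  seg 3: down by d1 = 13/4 → (4/5, -73/4)
  seg 4: left by d2 = 16/3 → (-68/15, -73/4)
  seg 5: right by d4 = 2 → (-38/15, -73/4)
  seg 6: left by d10 = 4/25 → (-202/75, -73/4)
  seg 7: left by d7 = 341/100 → (-1831/300, -73/4)
  seg 8: up by d2 = 16/3 → (-1831/300, -155/12)
  seg 9: left by d9 = 30 → (-10831/300, -155/12)
  seg 10: up by d2 = 16/3 → (-10831/300, -91/12)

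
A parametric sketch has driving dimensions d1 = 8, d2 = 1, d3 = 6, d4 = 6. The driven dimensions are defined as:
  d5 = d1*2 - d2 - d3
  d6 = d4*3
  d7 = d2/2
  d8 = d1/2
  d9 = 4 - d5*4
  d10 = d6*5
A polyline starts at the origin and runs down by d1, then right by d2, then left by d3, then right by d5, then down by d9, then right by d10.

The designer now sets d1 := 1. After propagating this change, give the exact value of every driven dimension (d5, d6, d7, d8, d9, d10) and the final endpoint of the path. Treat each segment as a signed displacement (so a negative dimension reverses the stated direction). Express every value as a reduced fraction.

Apply edit: d1 := 1
  d5 = d1*2 - d2 - d3 = -5
  d6 = d4*3 = 18
  d7 = d2/2 = 1/2
  d8 = d1/2 = 1/2
  d9 = 4 - d5*4 = 24
  d10 = d6*5 = 90
Walk from origin (0, 0):
  seg 1: down by d1 = 1 → (0, -1)
  seg 2: right by d2 = 1 → (1, -1)
  seg 3: left by d3 = 6 → (-5, -1)
  seg 4: right by d5 = -5 → (-10, -1)
  seg 5: down by d9 = 24 → (-10, -25)
  seg 6: right by d10 = 90 → (80, -25)

d5 = -5
d6 = 18
d7 = 1/2
d8 = 1/2
d9 = 24
d10 = 90
endpoint = (80, -25)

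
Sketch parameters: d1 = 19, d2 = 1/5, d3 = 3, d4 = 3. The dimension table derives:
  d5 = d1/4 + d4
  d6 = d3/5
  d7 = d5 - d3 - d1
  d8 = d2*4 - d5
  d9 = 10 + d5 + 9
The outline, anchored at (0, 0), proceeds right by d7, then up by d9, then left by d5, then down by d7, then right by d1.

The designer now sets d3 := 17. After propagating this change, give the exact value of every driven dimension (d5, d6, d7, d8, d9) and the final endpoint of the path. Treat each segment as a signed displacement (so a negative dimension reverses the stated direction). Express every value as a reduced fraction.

Apply edit: d3 := 17
  d5 = d1/4 + d4 = 31/4
  d6 = d3/5 = 17/5
  d7 = d5 - d3 - d1 = -113/4
  d8 = d2*4 - d5 = -139/20
  d9 = 10 + d5 + 9 = 107/4
Walk from origin (0, 0):
  seg 1: right by d7 = -113/4 → (-113/4, 0)
  seg 2: up by d9 = 107/4 → (-113/4, 107/4)
  seg 3: left by d5 = 31/4 → (-36, 107/4)
  seg 4: down by d7 = -113/4 → (-36, 55)
  seg 5: right by d1 = 19 → (-17, 55)

d5 = 31/4
d6 = 17/5
d7 = -113/4
d8 = -139/20
d9 = 107/4
endpoint = (-17, 55)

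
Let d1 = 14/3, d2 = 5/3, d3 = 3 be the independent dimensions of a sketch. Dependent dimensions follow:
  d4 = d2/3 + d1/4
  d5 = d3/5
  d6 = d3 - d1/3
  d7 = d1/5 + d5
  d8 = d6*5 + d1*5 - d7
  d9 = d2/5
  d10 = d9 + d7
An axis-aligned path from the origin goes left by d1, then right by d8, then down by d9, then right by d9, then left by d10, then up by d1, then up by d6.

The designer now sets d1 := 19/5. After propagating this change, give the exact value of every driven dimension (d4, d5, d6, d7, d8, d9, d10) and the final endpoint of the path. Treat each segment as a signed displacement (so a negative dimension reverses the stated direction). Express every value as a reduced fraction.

d4 = 271/180
d5 = 3/5
d6 = 26/15
d7 = 34/25
d8 = 1973/75
d9 = 1/3
d10 = 127/75
endpoint = (1586/75, 26/5)

Apply edit: d1 := 19/5
  d4 = d2/3 + d1/4 = 271/180
  d5 = d3/5 = 3/5
  d6 = d3 - d1/3 = 26/15
  d7 = d1/5 + d5 = 34/25
  d8 = d6*5 + d1*5 - d7 = 1973/75
  d9 = d2/5 = 1/3
  d10 = d9 + d7 = 127/75
Walk from origin (0, 0):
  seg 1: left by d1 = 19/5 → (-19/5, 0)
  seg 2: right by d8 = 1973/75 → (1688/75, 0)
  seg 3: down by d9 = 1/3 → (1688/75, -1/3)
  seg 4: right by d9 = 1/3 → (571/25, -1/3)
  seg 5: left by d10 = 127/75 → (1586/75, -1/3)
  seg 6: up by d1 = 19/5 → (1586/75, 52/15)
  seg 7: up by d6 = 26/15 → (1586/75, 26/5)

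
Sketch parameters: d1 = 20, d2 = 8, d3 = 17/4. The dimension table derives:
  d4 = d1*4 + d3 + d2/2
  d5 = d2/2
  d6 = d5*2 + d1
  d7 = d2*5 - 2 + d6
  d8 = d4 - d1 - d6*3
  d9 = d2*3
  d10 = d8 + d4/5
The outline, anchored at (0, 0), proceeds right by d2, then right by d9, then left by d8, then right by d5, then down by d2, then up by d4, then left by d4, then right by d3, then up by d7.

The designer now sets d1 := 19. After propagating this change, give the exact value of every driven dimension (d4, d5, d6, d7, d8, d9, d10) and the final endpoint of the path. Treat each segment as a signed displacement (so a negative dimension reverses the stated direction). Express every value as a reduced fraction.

Apply edit: d1 := 19
  d4 = d1*4 + d3 + d2/2 = 337/4
  d5 = d2/2 = 4
  d6 = d5*2 + d1 = 27
  d7 = d2*5 - 2 + d6 = 65
  d8 = d4 - d1 - d6*3 = -63/4
  d9 = d2*3 = 24
  d10 = d8 + d4/5 = 11/10
Walk from origin (0, 0):
  seg 1: right by d2 = 8 → (8, 0)
  seg 2: right by d9 = 24 → (32, 0)
  seg 3: left by d8 = -63/4 → (191/4, 0)
  seg 4: right by d5 = 4 → (207/4, 0)
  seg 5: down by d2 = 8 → (207/4, -8)
  seg 6: up by d4 = 337/4 → (207/4, 305/4)
  seg 7: left by d4 = 337/4 → (-65/2, 305/4)
  seg 8: right by d3 = 17/4 → (-113/4, 305/4)
  seg 9: up by d7 = 65 → (-113/4, 565/4)

d4 = 337/4
d5 = 4
d6 = 27
d7 = 65
d8 = -63/4
d9 = 24
d10 = 11/10
endpoint = (-113/4, 565/4)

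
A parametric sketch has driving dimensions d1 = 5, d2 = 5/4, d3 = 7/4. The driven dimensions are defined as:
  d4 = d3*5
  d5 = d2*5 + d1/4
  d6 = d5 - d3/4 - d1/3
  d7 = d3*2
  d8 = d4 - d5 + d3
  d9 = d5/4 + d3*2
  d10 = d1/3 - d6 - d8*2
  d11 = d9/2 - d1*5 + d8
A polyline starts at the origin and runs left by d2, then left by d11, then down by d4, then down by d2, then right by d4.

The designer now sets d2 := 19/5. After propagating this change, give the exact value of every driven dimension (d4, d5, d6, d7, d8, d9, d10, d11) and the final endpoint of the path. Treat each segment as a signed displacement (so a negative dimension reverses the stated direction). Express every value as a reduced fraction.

Apply edit: d2 := 19/5
  d4 = d3*5 = 35/4
  d5 = d2*5 + d1/4 = 81/4
  d6 = d5 - d3/4 - d1/3 = 871/48
  d7 = d3*2 = 7/2
  d8 = d4 - d5 + d3 = -39/4
  d9 = d5/4 + d3*2 = 137/16
  d10 = d1/3 - d6 - d8*2 = 145/48
  d11 = d9/2 - d1*5 + d8 = -975/32
Walk from origin (0, 0):
  seg 1: left by d2 = 19/5 → (-19/5, 0)
  seg 2: left by d11 = -975/32 → (4267/160, 0)
  seg 3: down by d4 = 35/4 → (4267/160, -35/4)
  seg 4: down by d2 = 19/5 → (4267/160, -251/20)
  seg 5: right by d4 = 35/4 → (5667/160, -251/20)

d4 = 35/4
d5 = 81/4
d6 = 871/48
d7 = 7/2
d8 = -39/4
d9 = 137/16
d10 = 145/48
d11 = -975/32
endpoint = (5667/160, -251/20)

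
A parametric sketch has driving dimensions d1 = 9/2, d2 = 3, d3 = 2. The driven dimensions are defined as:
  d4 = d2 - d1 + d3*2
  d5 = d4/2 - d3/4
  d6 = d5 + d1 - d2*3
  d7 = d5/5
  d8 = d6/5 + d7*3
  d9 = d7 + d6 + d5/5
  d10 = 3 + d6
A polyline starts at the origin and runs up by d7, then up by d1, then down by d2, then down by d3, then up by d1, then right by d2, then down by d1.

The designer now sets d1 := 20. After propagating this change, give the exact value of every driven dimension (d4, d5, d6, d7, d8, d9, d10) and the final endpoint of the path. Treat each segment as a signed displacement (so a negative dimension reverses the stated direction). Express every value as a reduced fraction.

d4 = -13
d5 = -7
d6 = 4
d7 = -7/5
d8 = -17/5
d9 = 6/5
d10 = 7
endpoint = (3, 68/5)

Apply edit: d1 := 20
  d4 = d2 - d1 + d3*2 = -13
  d5 = d4/2 - d3/4 = -7
  d6 = d5 + d1 - d2*3 = 4
  d7 = d5/5 = -7/5
  d8 = d6/5 + d7*3 = -17/5
  d9 = d7 + d6 + d5/5 = 6/5
  d10 = 3 + d6 = 7
Walk from origin (0, 0):
  seg 1: up by d7 = -7/5 → (0, -7/5)
  seg 2: up by d1 = 20 → (0, 93/5)
  seg 3: down by d2 = 3 → (0, 78/5)
  seg 4: down by d3 = 2 → (0, 68/5)
  seg 5: up by d1 = 20 → (0, 168/5)
  seg 6: right by d2 = 3 → (3, 168/5)
  seg 7: down by d1 = 20 → (3, 68/5)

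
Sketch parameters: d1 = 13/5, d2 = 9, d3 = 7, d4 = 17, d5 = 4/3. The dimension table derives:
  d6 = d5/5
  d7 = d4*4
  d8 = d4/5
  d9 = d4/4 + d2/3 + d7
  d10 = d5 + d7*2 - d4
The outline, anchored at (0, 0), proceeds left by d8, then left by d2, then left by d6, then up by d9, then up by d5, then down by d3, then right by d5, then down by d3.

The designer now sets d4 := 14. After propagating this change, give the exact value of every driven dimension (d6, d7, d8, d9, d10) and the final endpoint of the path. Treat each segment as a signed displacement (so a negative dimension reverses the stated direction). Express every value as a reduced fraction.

Apply edit: d4 := 14
  d6 = d5/5 = 4/15
  d7 = d4*4 = 56
  d8 = d4/5 = 14/5
  d9 = d4/4 + d2/3 + d7 = 125/2
  d10 = d5 + d7*2 - d4 = 298/3
Walk from origin (0, 0):
  seg 1: left by d8 = 14/5 → (-14/5, 0)
  seg 2: left by d2 = 9 → (-59/5, 0)
  seg 3: left by d6 = 4/15 → (-181/15, 0)
  seg 4: up by d9 = 125/2 → (-181/15, 125/2)
  seg 5: up by d5 = 4/3 → (-181/15, 383/6)
  seg 6: down by d3 = 7 → (-181/15, 341/6)
  seg 7: right by d5 = 4/3 → (-161/15, 341/6)
  seg 8: down by d3 = 7 → (-161/15, 299/6)

d6 = 4/15
d7 = 56
d8 = 14/5
d9 = 125/2
d10 = 298/3
endpoint = (-161/15, 299/6)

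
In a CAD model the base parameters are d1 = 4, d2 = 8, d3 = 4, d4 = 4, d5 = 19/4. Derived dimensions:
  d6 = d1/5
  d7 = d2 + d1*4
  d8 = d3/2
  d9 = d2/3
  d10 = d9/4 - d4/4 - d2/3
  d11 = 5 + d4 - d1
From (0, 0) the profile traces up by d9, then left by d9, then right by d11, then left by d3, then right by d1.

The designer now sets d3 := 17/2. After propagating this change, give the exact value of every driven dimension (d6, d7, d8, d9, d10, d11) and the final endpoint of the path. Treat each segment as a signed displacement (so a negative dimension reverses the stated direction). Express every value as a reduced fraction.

Apply edit: d3 := 17/2
  d6 = d1/5 = 4/5
  d7 = d2 + d1*4 = 24
  d8 = d3/2 = 17/4
  d9 = d2/3 = 8/3
  d10 = d9/4 - d4/4 - d2/3 = -3
  d11 = 5 + d4 - d1 = 5
Walk from origin (0, 0):
  seg 1: up by d9 = 8/3 → (0, 8/3)
  seg 2: left by d9 = 8/3 → (-8/3, 8/3)
  seg 3: right by d11 = 5 → (7/3, 8/3)
  seg 4: left by d3 = 17/2 → (-37/6, 8/3)
  seg 5: right by d1 = 4 → (-13/6, 8/3)

d6 = 4/5
d7 = 24
d8 = 17/4
d9 = 8/3
d10 = -3
d11 = 5
endpoint = (-13/6, 8/3)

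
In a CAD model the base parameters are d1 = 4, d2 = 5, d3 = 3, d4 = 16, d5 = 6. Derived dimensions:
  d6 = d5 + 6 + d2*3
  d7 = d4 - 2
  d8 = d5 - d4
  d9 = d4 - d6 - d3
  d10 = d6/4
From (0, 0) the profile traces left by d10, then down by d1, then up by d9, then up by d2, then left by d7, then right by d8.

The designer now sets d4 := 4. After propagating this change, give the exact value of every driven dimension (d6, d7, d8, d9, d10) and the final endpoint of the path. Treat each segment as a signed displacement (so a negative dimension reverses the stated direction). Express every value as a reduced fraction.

d6 = 27
d7 = 2
d8 = 2
d9 = -26
d10 = 27/4
endpoint = (-27/4, -25)

Apply edit: d4 := 4
  d6 = d5 + 6 + d2*3 = 27
  d7 = d4 - 2 = 2
  d8 = d5 - d4 = 2
  d9 = d4 - d6 - d3 = -26
  d10 = d6/4 = 27/4
Walk from origin (0, 0):
  seg 1: left by d10 = 27/4 → (-27/4, 0)
  seg 2: down by d1 = 4 → (-27/4, -4)
  seg 3: up by d9 = -26 → (-27/4, -30)
  seg 4: up by d2 = 5 → (-27/4, -25)
  seg 5: left by d7 = 2 → (-35/4, -25)
  seg 6: right by d8 = 2 → (-27/4, -25)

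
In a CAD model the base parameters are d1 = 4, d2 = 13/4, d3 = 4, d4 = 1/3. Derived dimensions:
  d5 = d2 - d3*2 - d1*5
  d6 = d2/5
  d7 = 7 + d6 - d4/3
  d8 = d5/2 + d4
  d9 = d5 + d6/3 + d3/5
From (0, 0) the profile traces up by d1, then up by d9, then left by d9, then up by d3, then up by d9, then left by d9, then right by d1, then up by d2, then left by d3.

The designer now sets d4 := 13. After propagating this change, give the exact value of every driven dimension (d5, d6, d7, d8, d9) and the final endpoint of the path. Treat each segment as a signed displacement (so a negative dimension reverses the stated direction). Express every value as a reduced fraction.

d5 = -99/4
d6 = 13/20
d7 = 199/60
d8 = 5/8
d9 = -356/15
endpoint = (712/15, -2173/60)

Apply edit: d4 := 13
  d5 = d2 - d3*2 - d1*5 = -99/4
  d6 = d2/5 = 13/20
  d7 = 7 + d6 - d4/3 = 199/60
  d8 = d5/2 + d4 = 5/8
  d9 = d5 + d6/3 + d3/5 = -356/15
Walk from origin (0, 0):
  seg 1: up by d1 = 4 → (0, 4)
  seg 2: up by d9 = -356/15 → (0, -296/15)
  seg 3: left by d9 = -356/15 → (356/15, -296/15)
  seg 4: up by d3 = 4 → (356/15, -236/15)
  seg 5: up by d9 = -356/15 → (356/15, -592/15)
  seg 6: left by d9 = -356/15 → (712/15, -592/15)
  seg 7: right by d1 = 4 → (772/15, -592/15)
  seg 8: up by d2 = 13/4 → (772/15, -2173/60)
  seg 9: left by d3 = 4 → (712/15, -2173/60)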